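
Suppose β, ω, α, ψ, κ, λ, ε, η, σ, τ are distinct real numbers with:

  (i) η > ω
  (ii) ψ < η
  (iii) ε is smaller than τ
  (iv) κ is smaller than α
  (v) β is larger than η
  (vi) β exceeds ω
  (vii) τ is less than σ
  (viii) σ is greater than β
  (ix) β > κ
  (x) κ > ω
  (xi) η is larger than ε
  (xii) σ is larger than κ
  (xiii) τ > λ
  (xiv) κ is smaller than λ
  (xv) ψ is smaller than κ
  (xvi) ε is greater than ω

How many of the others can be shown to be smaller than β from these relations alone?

5

From β the given relations immediately reach ω, κ, η.
From those, ψ, ε — 5 in total.
No other element is forced below β by the given relations, so the count is 5.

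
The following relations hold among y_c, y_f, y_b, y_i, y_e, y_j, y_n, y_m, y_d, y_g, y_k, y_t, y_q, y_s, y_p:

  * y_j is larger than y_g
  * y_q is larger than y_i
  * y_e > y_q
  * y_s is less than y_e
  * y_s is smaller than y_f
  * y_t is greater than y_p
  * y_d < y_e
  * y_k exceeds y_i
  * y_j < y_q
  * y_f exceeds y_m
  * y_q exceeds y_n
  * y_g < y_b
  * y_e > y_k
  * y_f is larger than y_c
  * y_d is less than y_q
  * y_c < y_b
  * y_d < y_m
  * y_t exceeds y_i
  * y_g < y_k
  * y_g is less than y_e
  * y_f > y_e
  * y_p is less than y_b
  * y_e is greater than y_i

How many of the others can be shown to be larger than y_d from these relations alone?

Directly above y_d: y_m, y_q, y_e.
One step further: y_f (4 so far).
No other element is forced above y_d by the given relations, so the count is 4.

4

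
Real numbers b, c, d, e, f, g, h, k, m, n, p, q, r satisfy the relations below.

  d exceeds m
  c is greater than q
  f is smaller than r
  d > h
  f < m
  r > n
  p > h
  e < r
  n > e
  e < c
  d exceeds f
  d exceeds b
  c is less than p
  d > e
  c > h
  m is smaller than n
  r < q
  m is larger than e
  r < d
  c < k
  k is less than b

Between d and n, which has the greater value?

d

Link the given pairs in sequence: n < r; r < q; q < c; c < k; k < b; b < d.
Chaining these gives n < r < q < c < k < b < d.
So n < d; d is the larger of the two.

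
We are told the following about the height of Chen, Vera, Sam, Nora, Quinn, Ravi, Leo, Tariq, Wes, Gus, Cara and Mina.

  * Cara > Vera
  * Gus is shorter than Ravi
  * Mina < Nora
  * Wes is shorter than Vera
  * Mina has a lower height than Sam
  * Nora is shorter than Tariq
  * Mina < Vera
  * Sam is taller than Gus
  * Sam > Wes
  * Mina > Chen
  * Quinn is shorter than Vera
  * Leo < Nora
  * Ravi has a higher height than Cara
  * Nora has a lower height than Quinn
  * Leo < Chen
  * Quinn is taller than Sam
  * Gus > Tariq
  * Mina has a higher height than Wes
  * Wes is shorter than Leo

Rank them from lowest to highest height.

Nothing is placed below Wes, so it is least; from there Wes < Leo; Leo < Chen; Chen < Mina; Mina < Nora; Nora < Tariq; Tariq < Gus; Gus < Sam; Sam < Quinn; Quinn < Vera; Vera < Cara; Cara < Ravi, each given directly.

Wes < Leo < Chen < Mina < Nora < Tariq < Gus < Sam < Quinn < Vera < Cara < Ravi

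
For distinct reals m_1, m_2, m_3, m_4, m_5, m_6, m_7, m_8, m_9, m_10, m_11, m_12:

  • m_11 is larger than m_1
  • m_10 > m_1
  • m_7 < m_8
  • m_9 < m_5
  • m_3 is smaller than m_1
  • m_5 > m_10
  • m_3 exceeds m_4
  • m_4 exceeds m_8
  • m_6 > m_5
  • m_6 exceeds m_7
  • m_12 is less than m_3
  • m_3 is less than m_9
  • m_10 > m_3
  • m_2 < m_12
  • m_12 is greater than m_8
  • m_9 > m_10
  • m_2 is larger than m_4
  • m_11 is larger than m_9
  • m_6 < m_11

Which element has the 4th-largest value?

The consecutive relations fix a unique order: m_7 < m_8 < m_4 < m_2 < m_12 < m_3 < m_1 < m_10 < m_9 < m_5 < m_6 < m_11.
The 4th largest is m_9.

m_9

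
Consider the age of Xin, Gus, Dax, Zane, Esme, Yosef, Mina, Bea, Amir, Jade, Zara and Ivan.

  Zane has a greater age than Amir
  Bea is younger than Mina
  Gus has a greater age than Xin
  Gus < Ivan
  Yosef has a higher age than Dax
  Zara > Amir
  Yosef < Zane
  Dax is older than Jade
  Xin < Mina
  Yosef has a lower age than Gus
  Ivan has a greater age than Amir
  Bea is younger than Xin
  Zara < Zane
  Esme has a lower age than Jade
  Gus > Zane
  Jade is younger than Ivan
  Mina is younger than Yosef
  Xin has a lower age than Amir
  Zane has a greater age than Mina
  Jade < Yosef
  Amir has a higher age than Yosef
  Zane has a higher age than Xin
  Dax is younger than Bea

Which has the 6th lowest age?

The consecutive relations fix a unique order: Esme < Jade < Dax < Bea < Xin < Mina < Yosef < Amir < Zara < Zane < Gus < Ivan.
Counting 6 from the smallest end gives Mina.

Mina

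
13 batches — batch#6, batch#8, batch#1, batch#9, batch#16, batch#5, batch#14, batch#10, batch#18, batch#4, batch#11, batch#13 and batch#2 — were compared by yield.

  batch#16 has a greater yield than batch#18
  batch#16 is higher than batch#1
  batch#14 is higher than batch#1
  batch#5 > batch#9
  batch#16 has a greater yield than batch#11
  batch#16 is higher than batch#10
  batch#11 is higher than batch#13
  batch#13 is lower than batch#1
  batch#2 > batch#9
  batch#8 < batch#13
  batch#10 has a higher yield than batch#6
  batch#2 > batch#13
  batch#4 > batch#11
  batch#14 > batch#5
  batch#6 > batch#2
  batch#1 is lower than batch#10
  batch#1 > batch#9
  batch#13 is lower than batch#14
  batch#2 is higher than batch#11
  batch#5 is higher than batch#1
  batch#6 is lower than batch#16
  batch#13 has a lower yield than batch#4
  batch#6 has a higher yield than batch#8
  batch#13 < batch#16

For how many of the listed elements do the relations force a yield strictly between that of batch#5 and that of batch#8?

2

The relations place batch#8 below batch#5. An element lies strictly between them when it is forced above batch#8 and also forced below batch#5.
Above batch#8: {batch#13, batch#11, batch#2, batch#1, batch#6, batch#4, batch#10, batch#16, batch#14}. Below batch#5: {batch#13, batch#9, batch#1}.
Intersection: {batch#13, batch#1} — 2.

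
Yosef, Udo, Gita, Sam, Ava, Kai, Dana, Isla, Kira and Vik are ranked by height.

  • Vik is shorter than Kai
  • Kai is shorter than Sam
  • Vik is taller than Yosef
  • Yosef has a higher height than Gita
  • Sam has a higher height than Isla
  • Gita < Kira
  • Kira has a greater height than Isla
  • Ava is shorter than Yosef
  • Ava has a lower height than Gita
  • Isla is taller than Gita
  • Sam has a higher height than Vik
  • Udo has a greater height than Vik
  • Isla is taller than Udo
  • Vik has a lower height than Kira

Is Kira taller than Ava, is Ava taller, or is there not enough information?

Ava < Yosef and Yosef < Vik give Ava < Vik.
With Vik < Udo: Ava < Yosef < Vik < Udo.
With Udo < Isla: Ava < Yosef < Vik < Udo < Isla.
Then Isla < Kira extends the chain to Kira.
So Kira is taller.

Kira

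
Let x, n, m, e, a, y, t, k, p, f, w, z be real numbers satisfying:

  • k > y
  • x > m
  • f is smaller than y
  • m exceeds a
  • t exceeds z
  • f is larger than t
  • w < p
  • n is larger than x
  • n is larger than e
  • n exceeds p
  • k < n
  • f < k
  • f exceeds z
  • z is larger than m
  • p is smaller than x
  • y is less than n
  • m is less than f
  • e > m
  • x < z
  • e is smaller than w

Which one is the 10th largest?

Piecing the relations together gives one ordering: a < m < e < w < p < x < z < t < f < y < k < n.
The 10th largest is e.

e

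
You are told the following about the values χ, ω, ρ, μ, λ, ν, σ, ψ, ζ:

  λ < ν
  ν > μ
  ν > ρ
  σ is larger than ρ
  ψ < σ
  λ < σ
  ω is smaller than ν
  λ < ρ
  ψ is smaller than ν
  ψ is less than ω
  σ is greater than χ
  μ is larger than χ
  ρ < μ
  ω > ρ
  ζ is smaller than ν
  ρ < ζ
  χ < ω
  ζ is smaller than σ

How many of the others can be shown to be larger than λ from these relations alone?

6

The elements the relations force above λ are ρ, ζ, ω, σ, μ, ν — no chain reaches any other.
That is 6.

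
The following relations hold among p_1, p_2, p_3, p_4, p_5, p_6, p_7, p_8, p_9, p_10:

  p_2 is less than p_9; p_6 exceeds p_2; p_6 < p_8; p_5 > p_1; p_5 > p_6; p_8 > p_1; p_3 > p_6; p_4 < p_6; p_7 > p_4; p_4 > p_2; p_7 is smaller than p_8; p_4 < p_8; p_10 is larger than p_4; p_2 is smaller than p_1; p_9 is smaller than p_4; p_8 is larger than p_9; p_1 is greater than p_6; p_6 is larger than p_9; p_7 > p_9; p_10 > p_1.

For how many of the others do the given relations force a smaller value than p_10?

Directly below p_10: p_4, p_1.
One step further: p_2, p_9, p_6 (5 so far).
No other element is forced below p_10 by the given relations, so the count is 5.

5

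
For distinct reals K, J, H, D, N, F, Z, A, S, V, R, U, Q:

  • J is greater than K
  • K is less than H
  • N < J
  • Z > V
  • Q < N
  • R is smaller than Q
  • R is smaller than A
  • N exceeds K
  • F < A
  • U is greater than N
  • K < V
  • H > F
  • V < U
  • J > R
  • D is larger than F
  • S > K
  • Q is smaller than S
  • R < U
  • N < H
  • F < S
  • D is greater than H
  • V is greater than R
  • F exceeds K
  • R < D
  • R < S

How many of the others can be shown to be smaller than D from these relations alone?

6

Directly below D: R, F, H.
One step further: K, N (5 so far).
One step further: Q (6 so far).
Nothing else is reachable below D; 6 in all.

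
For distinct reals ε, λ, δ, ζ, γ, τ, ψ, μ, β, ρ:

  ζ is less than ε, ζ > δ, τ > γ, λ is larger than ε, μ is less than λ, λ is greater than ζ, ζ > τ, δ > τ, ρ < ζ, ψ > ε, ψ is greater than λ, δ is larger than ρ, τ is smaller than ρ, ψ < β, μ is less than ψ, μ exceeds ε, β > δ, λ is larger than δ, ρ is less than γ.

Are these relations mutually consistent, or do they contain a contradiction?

We have ρ < γ stated directly, yet also γ < τ < ρ by chaining the others — so γ < ρ. Contradiction.

inconsistent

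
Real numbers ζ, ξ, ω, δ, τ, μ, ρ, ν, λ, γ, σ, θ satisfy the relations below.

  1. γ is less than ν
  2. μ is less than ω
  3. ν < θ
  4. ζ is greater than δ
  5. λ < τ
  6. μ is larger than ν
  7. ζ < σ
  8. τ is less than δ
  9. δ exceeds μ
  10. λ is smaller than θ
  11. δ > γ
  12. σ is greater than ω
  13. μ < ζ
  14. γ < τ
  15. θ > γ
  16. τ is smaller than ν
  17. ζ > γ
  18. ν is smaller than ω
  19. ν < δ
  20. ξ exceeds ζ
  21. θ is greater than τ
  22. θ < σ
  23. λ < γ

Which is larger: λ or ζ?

ζ

λ < γ and γ < τ give λ < τ.
Then τ < ν extends the chain to ν.
Then ν < μ extends the chain to μ.
With μ < δ: λ < γ < τ < ν < μ < δ.
Then δ < ζ extends the chain to ζ.
So λ < ζ; ζ is the larger of the two.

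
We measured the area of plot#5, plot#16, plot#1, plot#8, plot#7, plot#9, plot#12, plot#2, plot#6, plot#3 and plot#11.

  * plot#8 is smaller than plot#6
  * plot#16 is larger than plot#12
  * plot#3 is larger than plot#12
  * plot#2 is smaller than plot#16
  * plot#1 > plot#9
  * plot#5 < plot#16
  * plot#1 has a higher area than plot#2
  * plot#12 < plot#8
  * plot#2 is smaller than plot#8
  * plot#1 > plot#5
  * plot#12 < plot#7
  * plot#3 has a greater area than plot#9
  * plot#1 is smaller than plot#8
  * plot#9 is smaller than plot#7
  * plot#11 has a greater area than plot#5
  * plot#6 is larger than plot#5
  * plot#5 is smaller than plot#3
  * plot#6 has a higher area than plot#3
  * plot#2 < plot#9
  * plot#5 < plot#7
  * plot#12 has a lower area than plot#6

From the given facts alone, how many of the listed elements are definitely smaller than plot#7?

4

The elements the relations force below plot#7 are plot#5, plot#2, plot#9, plot#12 — no chain reaches any other.
That is 4.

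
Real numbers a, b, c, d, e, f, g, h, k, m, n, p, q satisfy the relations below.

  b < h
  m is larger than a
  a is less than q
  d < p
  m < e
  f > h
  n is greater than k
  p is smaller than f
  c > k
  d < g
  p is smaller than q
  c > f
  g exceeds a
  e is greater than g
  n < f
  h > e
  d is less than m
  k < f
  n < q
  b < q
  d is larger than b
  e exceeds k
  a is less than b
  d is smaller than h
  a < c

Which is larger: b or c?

Following the relations from b: b < d < m < e < h < f < c.
So b < c; c is the larger of the two.

c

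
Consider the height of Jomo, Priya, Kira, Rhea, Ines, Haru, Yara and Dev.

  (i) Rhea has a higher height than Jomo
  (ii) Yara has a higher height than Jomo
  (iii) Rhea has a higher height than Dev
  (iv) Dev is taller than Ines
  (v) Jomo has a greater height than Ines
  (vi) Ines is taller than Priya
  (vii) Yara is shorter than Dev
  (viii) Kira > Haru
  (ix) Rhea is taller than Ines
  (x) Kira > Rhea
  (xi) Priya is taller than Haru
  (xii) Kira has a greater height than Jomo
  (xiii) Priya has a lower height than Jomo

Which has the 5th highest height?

Chaining the given pairs: Haru < Priya < Ines < Jomo < Yara < Dev < Rhea < Kira.
Counting 5 from the largest end gives Jomo.

Jomo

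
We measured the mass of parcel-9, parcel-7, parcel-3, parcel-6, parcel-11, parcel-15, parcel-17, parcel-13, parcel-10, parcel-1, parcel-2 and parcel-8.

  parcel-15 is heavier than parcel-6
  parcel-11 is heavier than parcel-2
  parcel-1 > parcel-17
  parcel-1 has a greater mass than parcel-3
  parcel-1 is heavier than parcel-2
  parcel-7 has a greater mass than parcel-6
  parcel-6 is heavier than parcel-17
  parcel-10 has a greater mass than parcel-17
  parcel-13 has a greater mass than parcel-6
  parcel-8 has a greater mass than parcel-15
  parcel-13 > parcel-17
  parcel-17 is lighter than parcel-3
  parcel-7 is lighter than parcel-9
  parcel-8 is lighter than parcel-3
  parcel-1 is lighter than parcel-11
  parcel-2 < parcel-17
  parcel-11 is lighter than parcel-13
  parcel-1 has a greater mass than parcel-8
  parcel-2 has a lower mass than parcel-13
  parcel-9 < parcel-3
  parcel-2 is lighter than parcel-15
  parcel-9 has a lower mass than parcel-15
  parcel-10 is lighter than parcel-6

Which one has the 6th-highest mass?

Piecing the relations together gives one ordering: parcel-2 < parcel-17 < parcel-10 < parcel-6 < parcel-7 < parcel-9 < parcel-15 < parcel-8 < parcel-3 < parcel-1 < parcel-11 < parcel-13.
Counting 6 from the largest end gives parcel-15.

parcel-15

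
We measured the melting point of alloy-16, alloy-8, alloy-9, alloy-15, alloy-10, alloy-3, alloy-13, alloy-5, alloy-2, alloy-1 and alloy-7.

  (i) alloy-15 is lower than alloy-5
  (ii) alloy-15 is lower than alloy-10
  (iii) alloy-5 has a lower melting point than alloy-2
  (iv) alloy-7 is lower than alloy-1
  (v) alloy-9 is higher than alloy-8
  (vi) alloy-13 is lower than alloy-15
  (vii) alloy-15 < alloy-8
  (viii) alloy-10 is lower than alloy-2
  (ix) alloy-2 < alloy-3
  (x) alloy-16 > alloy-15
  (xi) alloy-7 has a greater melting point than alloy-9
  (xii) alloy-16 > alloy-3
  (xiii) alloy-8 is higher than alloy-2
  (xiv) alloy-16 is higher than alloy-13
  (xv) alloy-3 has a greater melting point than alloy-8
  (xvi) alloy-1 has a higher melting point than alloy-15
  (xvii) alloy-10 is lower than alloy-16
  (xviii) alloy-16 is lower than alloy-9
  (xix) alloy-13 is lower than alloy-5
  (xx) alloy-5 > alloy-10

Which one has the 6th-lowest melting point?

Piecing the relations together gives one ordering: alloy-13 < alloy-15 < alloy-10 < alloy-5 < alloy-2 < alloy-8 < alloy-3 < alloy-16 < alloy-9 < alloy-7 < alloy-1.
The 6th smallest is alloy-8.

alloy-8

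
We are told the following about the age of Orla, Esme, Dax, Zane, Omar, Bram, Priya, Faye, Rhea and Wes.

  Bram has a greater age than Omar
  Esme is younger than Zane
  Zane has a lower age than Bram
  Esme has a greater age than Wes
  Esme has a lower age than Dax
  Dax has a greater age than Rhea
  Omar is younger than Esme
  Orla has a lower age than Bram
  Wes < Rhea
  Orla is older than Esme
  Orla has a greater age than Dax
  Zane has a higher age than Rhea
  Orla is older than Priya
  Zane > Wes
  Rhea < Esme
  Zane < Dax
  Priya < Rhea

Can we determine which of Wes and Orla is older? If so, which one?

Chaining the given relations: Wes < Rhea < Esme < Dax < Orla.
So Orla is older.

Orla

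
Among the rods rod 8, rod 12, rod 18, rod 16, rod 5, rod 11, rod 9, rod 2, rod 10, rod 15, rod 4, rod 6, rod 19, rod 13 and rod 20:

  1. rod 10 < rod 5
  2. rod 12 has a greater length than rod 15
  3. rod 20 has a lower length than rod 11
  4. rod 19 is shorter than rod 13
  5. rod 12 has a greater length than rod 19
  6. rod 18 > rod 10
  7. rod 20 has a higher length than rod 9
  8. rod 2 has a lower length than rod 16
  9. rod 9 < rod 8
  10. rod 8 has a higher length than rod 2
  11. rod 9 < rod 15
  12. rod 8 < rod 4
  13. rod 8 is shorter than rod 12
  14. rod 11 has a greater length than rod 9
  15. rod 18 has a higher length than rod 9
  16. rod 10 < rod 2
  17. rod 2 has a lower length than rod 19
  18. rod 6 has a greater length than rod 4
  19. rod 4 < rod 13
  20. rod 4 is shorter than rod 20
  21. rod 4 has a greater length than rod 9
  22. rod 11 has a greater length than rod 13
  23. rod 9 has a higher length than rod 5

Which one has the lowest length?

rod 10

Chaining upward from rod 10: directly above it, rod 5, rod 2, rod 18; then rod 19, rod 9, rod 8, rod 16; then rod 15, rod 4, rod 12, rod 20, rod 13, rod 11; then rod 6.
That covers every other element, and nothing is given below rod 10, so rod 10 is the lowest length.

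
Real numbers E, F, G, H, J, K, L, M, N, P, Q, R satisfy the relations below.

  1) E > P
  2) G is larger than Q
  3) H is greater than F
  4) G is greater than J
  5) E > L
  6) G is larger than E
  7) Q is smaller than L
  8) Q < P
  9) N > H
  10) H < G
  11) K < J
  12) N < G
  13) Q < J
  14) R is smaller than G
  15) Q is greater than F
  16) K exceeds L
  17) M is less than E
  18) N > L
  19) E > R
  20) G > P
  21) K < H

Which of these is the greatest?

F is not greatest since F < H; Q is not greatest since Q < L; M is not greatest since M < E; L is not greatest since L < K; R is not greatest since R < E; P is not greatest since P < E; E is not greatest since E < G; K is not greatest since K < J; H is not greatest since H < G; J is not greatest since J < G; N is not greatest since N < G.
Only G has nothing above it, so G is the greatest.

G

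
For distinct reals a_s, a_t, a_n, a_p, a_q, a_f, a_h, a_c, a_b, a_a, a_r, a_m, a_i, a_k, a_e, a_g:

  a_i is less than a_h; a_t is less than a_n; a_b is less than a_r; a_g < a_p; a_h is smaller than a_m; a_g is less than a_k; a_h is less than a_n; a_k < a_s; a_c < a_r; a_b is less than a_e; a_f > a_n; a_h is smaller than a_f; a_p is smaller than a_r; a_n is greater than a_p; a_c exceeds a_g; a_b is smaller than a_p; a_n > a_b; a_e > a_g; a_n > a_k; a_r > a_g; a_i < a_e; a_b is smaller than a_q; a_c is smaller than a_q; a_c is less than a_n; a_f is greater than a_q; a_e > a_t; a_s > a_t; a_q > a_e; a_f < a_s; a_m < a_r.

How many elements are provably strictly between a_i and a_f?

Chaining upward from a_i reaches: a_e, a_h, a_n, a_m, a_r, a_q, a_s.
Chaining downward from a_f reaches: a_t, a_b, a_g, a_k, a_e, a_h, a_p, a_c, a_n, a_q.
Strictly between a_i and a_f are those in both lists: a_e, a_h, a_n, a_q — 4 elements.

4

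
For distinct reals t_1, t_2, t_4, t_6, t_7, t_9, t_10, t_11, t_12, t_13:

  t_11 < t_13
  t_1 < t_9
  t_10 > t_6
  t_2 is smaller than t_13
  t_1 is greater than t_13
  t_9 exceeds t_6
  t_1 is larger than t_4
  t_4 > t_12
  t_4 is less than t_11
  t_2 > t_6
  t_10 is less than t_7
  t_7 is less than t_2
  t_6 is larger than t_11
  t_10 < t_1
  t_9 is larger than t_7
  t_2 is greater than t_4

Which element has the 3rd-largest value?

t_13

Chaining the given pairs: t_12 < t_4 < t_11 < t_6 < t_10 < t_7 < t_2 < t_13 < t_1 < t_9.
Counting 3 from the largest end gives t_13.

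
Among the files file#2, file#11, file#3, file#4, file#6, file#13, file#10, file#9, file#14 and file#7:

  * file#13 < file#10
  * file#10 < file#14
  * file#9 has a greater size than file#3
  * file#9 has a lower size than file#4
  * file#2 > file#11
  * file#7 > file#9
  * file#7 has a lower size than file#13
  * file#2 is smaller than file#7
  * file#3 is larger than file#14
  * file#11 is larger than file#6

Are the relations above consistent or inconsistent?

We have file#9 < file#7 stated directly, yet also file#7 < file#13 < file#10 < file#14 < file#3 < file#9 by chaining the others — so file#7 < file#9. Contradiction.

inconsistent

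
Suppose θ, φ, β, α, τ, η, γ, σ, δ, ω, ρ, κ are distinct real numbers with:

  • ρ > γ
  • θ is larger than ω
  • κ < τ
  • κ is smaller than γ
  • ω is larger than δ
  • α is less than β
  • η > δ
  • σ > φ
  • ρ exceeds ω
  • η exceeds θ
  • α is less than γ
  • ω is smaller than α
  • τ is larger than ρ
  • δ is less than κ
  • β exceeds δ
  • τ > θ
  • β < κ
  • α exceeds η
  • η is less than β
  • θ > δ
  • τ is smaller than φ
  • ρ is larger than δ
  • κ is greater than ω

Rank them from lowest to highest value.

δ < ω < θ < η < α < β < κ < γ < ρ < τ < φ < σ

Nothing is placed below δ, so it is least; from there δ < ω; ω < θ; θ < η; η < α; α < β; β < κ; κ < γ; γ < ρ; ρ < τ; τ < φ; φ < σ, each given directly.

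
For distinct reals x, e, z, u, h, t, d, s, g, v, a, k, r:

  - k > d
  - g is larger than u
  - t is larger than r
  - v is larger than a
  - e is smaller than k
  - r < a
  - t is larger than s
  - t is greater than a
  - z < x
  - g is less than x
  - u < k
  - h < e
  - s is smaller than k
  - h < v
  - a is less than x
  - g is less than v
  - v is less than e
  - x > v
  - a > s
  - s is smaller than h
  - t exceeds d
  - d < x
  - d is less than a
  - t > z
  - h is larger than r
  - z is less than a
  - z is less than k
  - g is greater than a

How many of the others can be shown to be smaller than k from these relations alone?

From k the given relations immediately reach u, s, z, d, e.
From those, h, v — 7 in total.
From those, r, a, g — 10 in total.
Nothing else is reachable below k; 10 in all.

10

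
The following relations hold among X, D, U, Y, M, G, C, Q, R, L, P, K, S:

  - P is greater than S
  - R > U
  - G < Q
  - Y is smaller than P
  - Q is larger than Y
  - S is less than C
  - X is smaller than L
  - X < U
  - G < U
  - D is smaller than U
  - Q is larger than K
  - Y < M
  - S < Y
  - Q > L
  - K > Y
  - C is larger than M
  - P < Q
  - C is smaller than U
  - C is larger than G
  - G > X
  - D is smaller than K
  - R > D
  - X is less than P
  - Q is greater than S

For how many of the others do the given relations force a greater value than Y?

The elements the relations force above Y are M, P, C, U, R, K, Q — no chain reaches any other.
That is 7.

7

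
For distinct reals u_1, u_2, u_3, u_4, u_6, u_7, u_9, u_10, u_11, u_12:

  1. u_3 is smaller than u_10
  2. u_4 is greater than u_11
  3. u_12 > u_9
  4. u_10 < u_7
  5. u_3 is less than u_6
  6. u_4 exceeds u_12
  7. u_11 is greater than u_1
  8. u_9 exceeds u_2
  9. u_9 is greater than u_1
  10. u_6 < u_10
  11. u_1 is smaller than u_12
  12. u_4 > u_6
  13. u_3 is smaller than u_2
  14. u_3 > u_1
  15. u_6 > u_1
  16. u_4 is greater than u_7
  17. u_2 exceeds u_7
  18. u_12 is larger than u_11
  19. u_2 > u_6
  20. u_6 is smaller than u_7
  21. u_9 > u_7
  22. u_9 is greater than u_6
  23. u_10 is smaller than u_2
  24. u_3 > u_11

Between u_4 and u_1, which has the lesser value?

u_1

Link the given pairs in sequence: u_1 < u_11; u_11 < u_3; u_3 < u_6; u_6 < u_10; u_10 < u_7; u_7 < u_2; u_2 < u_9; u_9 < u_12; u_12 < u_4.
Together: u_1 < u_11 < u_3 < u_6 < u_10 < u_7 < u_2 < u_9 < u_12 < u_4.
So u_1 < u_4; u_1 is the smaller of the two.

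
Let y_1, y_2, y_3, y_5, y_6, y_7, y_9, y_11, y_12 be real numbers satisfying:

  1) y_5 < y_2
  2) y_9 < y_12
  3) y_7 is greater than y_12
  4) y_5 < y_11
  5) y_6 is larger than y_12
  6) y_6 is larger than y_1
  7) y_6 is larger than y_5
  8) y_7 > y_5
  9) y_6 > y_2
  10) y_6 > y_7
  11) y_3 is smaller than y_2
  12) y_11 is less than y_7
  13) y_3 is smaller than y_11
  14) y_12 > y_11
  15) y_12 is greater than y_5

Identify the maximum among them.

y_3 is not greatest since y_3 < y_11; y_5 is not greatest since y_5 < y_2; y_2 is not greatest since y_2 < y_6; y_11 is not greatest since y_11 < y_7; y_9 is not greatest since y_9 < y_12; y_12 is not greatest since y_12 < y_6; y_1 is not greatest since y_1 < y_6; y_7 is not greatest since y_7 < y_6.
Only y_6 has nothing above it, so y_6 is the maximum.

y_6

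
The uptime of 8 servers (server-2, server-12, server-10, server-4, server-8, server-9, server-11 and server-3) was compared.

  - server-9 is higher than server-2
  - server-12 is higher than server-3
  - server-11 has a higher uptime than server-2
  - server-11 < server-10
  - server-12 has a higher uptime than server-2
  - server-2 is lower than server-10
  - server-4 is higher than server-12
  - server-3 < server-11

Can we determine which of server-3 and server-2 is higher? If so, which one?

undetermined

Following every chain through server-3: above server-3 we get server-12, server-4, server-11, server-10.
server-2 is not reached, and no chain runs the other way from server-2 to server-3.
So the given relations leave the order of server-3 and server-2 undetermined.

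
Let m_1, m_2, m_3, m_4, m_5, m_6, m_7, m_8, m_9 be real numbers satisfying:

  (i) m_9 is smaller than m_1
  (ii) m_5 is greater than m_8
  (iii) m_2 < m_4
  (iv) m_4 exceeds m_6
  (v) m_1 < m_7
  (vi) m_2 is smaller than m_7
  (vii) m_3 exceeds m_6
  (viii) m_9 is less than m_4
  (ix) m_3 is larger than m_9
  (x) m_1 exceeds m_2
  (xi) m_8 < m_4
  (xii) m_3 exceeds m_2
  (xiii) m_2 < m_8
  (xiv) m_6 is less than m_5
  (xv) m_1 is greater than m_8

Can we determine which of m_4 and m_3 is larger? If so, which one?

Following every chain through m_4: below m_4 we get m_6, m_2, m_9, m_8.
m_3 is not reached, and no chain runs the other way from m_3 to m_4.
So the given relations leave the order of m_4 and m_3 undetermined.

undetermined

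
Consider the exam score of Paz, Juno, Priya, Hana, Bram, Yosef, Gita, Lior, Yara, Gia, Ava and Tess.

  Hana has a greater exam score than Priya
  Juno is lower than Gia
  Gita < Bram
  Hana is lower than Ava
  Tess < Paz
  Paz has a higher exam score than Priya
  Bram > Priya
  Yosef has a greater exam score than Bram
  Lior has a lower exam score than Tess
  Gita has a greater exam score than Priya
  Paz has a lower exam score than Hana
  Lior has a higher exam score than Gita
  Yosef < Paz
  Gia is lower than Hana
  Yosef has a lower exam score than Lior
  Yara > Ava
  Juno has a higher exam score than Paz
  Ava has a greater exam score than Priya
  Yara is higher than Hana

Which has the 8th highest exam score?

Chaining the given pairs: Priya < Gita < Bram < Yosef < Lior < Tess < Paz < Juno < Gia < Hana < Ava < Yara.
The 8th largest is Lior.

Lior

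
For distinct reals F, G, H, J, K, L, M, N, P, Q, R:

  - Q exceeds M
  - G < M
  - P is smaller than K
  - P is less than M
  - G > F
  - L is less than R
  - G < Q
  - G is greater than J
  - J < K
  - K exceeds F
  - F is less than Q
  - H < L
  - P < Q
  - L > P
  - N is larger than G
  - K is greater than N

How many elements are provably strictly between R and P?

The relations place P below R. An element lies strictly between them when it is forced above P and also forced below R.
Above P: {L, M, K, Q}. Below R: {H, L}.
Intersection: {L} — 1.

1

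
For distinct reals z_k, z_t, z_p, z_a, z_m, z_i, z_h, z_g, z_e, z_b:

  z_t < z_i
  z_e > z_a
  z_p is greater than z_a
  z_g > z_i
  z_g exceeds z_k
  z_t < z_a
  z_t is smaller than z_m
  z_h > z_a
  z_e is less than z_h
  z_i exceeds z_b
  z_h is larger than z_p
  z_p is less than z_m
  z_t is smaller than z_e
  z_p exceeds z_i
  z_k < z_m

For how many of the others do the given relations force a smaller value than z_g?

4

Directly below z_g: z_k, z_i.
One step further: z_t, z_b (4 so far).
Nothing else is reachable below z_g; 4 in all.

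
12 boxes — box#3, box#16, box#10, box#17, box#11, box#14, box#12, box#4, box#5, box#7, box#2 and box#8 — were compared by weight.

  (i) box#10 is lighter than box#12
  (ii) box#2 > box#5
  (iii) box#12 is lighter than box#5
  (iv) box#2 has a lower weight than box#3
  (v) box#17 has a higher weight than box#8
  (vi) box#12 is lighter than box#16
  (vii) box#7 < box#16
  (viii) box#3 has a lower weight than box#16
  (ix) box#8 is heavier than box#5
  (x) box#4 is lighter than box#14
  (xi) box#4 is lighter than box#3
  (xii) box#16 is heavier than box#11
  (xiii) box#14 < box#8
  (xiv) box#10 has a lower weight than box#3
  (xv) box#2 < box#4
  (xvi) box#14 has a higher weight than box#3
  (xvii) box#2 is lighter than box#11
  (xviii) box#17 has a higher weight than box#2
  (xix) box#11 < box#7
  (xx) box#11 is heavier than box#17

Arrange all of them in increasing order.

Each adjacent pair is fixed by a given relation: box#10 < box#12; box#12 < box#5; box#5 < box#2; box#2 < box#4; box#4 < box#3; box#3 < box#14; box#14 < box#8; box#8 < box#17; box#17 < box#11; box#11 < box#7; box#7 < box#16. Chaining them end to end gives the full order.

box#10 < box#12 < box#5 < box#2 < box#4 < box#3 < box#14 < box#8 < box#17 < box#11 < box#7 < box#16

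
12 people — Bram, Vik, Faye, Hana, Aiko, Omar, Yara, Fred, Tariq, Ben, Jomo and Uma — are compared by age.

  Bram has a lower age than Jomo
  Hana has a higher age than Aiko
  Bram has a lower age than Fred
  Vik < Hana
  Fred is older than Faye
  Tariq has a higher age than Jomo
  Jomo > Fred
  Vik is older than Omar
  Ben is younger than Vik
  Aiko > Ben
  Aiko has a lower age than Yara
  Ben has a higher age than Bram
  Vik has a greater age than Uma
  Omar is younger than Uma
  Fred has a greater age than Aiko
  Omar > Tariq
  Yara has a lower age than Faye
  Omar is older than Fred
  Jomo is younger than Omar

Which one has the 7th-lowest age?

Jomo

The consecutive relations fix a unique order: Bram < Ben < Aiko < Yara < Faye < Fred < Jomo < Tariq < Omar < Uma < Vik < Hana.
Counting 7 from the smallest end gives Jomo.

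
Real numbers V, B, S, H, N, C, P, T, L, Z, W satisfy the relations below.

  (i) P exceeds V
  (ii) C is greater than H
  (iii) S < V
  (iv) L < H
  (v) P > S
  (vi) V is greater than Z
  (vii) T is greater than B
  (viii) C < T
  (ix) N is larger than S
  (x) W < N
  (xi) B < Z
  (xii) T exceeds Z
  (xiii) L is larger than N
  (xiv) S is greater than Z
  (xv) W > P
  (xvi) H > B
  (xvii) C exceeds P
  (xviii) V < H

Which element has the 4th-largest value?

Piecing the relations together gives one ordering: B < Z < S < V < P < W < N < L < H < C < T.
Counting 4 from the largest end gives L.

L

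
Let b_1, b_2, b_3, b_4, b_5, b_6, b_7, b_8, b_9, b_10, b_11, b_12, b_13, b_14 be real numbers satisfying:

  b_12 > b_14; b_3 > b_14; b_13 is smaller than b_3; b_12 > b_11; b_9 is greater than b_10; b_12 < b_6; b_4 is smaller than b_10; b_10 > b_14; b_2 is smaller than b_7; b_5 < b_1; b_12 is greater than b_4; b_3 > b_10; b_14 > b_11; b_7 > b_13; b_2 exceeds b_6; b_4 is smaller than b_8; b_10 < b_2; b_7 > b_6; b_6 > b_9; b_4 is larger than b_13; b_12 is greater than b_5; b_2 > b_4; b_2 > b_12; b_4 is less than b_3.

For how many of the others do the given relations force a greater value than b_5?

5

The elements the relations force above b_5 are b_1, b_12, b_6, b_2, b_7 — no chain reaches any other.
That is 5.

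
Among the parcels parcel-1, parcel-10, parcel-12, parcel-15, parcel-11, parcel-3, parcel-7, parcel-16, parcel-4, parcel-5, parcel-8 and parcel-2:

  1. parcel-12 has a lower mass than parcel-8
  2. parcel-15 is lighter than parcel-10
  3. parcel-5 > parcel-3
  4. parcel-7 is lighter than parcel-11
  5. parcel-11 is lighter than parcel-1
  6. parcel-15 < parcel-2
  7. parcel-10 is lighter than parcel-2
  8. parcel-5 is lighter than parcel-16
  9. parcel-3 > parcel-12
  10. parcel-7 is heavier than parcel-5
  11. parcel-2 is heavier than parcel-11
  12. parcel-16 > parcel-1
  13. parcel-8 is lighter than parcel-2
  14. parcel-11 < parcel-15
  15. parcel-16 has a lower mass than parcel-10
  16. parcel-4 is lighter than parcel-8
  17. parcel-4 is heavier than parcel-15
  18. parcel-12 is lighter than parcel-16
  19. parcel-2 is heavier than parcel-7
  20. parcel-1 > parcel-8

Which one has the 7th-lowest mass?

The consecutive relations fix a unique order: parcel-12 < parcel-3 < parcel-5 < parcel-7 < parcel-11 < parcel-15 < parcel-4 < parcel-8 < parcel-1 < parcel-16 < parcel-10 < parcel-2.
The 7th smallest is parcel-4.

parcel-4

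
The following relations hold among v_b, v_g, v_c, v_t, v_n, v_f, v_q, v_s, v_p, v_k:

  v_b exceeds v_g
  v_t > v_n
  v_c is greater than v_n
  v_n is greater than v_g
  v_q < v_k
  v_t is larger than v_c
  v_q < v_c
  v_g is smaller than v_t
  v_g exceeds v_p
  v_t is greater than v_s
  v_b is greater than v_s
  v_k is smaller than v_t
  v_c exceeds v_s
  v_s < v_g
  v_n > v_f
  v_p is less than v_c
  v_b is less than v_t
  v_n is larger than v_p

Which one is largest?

v_t

Chaining downward from v_t: directly below it, v_s, v_k, v_g, v_n, v_b, v_c; then v_q, v_f, v_p.
That covers every other element, and nothing is given above v_t, so v_t is the largest.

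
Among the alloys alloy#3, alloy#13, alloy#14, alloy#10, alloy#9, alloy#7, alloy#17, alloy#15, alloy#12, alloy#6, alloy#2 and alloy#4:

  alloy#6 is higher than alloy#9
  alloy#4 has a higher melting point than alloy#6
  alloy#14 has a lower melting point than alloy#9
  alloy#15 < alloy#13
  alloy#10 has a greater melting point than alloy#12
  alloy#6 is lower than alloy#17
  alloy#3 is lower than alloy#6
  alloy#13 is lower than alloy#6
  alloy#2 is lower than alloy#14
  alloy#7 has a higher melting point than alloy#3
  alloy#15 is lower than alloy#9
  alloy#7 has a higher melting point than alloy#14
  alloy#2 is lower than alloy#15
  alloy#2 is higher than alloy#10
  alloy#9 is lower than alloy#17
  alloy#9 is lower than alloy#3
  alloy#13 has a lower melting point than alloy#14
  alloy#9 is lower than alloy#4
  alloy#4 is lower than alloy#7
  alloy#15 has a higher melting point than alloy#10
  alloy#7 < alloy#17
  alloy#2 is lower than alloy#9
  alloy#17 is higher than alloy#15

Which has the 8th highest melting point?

alloy#13

The consecutive relations fix a unique order: alloy#12 < alloy#10 < alloy#2 < alloy#15 < alloy#13 < alloy#14 < alloy#9 < alloy#3 < alloy#6 < alloy#4 < alloy#7 < alloy#17.
Counting 8 from the largest end gives alloy#13.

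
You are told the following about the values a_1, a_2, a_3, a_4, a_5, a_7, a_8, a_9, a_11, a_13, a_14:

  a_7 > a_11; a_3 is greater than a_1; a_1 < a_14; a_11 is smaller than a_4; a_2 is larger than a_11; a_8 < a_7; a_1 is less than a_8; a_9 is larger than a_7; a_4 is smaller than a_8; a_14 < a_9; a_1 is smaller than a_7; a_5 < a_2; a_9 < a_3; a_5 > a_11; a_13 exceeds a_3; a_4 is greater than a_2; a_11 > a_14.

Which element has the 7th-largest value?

a_2

The consecutive relations fix a unique order: a_1 < a_14 < a_11 < a_5 < a_2 < a_4 < a_8 < a_7 < a_9 < a_3 < a_13.
Counting 7 from the largest end gives a_2.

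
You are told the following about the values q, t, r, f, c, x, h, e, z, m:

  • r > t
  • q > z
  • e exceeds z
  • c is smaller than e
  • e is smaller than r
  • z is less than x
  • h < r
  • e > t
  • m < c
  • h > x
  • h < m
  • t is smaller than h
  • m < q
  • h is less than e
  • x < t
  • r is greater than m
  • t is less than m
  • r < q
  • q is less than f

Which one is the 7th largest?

h

Piecing the relations together gives one ordering: z < x < t < h < m < c < e < r < q < f.
The 7th largest is h.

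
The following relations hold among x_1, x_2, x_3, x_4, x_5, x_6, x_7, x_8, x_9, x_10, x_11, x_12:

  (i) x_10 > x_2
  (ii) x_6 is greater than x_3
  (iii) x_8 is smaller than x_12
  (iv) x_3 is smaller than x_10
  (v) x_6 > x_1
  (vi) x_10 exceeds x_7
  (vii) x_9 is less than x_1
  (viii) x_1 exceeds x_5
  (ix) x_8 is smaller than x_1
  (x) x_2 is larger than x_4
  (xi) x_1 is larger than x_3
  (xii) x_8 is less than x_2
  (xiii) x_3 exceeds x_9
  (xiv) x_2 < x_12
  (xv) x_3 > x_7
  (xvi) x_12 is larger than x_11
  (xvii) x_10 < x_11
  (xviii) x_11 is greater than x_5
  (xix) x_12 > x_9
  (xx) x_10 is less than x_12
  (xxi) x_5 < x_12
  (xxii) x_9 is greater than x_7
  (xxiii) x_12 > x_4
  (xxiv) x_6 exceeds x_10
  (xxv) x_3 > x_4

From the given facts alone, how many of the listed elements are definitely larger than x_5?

The elements the relations force above x_5 are x_11, x_1, x_12, x_6 — no chain reaches any other.
That is 4.

4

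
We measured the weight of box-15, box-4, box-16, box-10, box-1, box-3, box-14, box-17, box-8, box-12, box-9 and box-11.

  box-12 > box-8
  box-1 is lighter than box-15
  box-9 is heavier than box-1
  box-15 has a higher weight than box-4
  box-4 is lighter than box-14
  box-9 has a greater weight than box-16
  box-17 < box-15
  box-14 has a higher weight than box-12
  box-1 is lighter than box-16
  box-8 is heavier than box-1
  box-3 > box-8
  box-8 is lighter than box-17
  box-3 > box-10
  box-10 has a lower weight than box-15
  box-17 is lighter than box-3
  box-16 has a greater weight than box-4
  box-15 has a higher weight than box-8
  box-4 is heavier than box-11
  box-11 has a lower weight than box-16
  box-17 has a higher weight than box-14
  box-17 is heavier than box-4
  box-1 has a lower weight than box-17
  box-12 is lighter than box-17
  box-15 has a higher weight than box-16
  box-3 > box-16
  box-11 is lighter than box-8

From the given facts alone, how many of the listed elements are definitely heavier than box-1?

The elements the relations force above box-1 are box-8, box-12, box-14, box-16, box-9, box-17, box-3, box-15 — no chain reaches any other.
That is 8.

8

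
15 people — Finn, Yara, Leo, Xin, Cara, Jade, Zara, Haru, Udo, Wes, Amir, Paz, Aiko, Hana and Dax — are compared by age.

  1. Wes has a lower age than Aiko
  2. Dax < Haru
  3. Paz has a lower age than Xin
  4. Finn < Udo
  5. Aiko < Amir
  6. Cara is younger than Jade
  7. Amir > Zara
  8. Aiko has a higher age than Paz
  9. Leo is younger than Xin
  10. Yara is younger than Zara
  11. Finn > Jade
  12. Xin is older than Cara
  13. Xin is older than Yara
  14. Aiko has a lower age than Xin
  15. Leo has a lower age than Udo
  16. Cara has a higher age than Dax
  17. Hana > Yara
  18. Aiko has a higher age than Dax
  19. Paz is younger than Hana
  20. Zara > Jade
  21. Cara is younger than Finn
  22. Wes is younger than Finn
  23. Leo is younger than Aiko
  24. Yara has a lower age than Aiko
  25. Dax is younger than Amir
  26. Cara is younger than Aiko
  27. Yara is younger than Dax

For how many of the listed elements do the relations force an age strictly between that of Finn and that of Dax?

2

Chaining upward from Dax reaches: Cara, Aiko, Jade, Zara, Amir, Haru, Xin, Udo.
Chaining downward from Finn reaches: Wes, Yara, Cara, Jade.
Strictly between Dax and Finn are those in both lists: Cara, Jade — 2 elements.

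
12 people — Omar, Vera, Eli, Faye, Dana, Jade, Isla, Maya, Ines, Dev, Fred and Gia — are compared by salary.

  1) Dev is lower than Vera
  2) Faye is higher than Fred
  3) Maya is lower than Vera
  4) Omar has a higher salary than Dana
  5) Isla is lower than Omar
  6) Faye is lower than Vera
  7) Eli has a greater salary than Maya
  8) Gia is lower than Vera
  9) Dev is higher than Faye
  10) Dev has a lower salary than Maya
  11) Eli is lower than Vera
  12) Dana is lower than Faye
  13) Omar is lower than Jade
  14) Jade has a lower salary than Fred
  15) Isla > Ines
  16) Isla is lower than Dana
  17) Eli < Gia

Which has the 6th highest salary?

Faye

Piecing the relations together gives one ordering: Ines < Isla < Dana < Omar < Jade < Fred < Faye < Dev < Maya < Eli < Gia < Vera.
The 6th largest is Faye.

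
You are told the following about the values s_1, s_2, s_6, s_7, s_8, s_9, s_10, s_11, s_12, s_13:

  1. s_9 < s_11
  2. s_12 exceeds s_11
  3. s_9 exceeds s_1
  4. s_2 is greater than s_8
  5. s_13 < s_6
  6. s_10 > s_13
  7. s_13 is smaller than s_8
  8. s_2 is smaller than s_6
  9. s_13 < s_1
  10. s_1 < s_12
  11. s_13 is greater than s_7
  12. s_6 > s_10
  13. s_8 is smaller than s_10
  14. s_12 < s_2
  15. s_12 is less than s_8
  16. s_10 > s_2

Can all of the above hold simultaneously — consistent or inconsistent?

consistent

The single ordering s_7 < s_13 < s_1 < s_9 < s_11 < s_12 < s_8 < s_2 < s_10 < s_6 satisfies every listed relation, so no contradiction arises.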